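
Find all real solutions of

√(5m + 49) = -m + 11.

Square both sides: 5m + 49 = (-m + 11)².
Expand and rearrange: m² - 27m + 72 = 0.
Solving gives m = 24 or m = 3.
Check each candidate in the original equation:
  m = 24: √(169) = 13, while -m + 11 = -13 — extraneous.
  m = 3: √(64) = 8, while -m + 11 = 8 — valid.

m = 3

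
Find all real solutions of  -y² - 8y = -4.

Rearrange to standard form: -y² - 8y + 4 = 0.
Discriminant: (-8)² − 4·(-1)·4 = 80.
Quadratic formula: y = (8 ± √80) / (-2).
So y = -2·√(5) - 4 ≈ -8.4721 or y = -4 + 2·√(5) ≈ 0.4721.

y = -8.4721 or y = 0.4721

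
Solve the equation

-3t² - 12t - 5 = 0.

Discriminant: (-12)² − 4·(-3)·(-5) = 84.
Quadratic formula: t = (12 ± √84) / (-6).
So t = -2 - √(21)/3 ≈ -3.5275 or t = -2 + √(21)/3 ≈ -0.4725.

t = -3.5275 or t = -0.4725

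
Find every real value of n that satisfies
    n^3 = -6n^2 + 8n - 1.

n = -7.1401 or n = 0.1401 or n = 1

Rearrange: n^3 + 6n^2 - 8n + 1 = 0.
Possible rational roots are divisors of 1. Testing n = 1 gives 0, so (n - 1) is a factor.
Divide: n^3 + 6n^2 - 8n + 1 = (n - 1)(n^2 + 7n - 1).
Apply the quadratic formula to n^2 + 7n - 1 = 0: n = (-7 +/- sqrt(53))/2, i.e. n ~= 0.1401 or n ~= -7.1401.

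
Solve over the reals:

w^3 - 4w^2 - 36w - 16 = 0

Possible rational roots are divisors of -16. Testing w = -4 gives 0, so (w + 4) is a factor.
Divide: w^3 - 4w^2 - 36w - 16 = (w + 4)(w^2 - 8w - 4).
Apply the quadratic formula to w^2 - 8w - 4 = 0: w = (8 +/- sqrt(80))/2, i.e. w ~= 8.4721 or w ~= -0.4721.

w = -4 or w = -0.4721 or w = 8.4721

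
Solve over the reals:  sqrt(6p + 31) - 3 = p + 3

Isolate the radical: sqrt(6p + 31) = p + 6.
Square both sides: 6p + 31 = (p + 6)^2.
Expand and rearrange: p^2 + 6p + 5 = 0.
Solving gives p = -1 or p = -5.
Check each candidate in the original equation:
  p = -1: sqrt(25) = 5, while p + 6 = 5 — valid.
  p = -5: sqrt(1) = 1, while p + 6 = 1 — valid.

p = -5 or p = -1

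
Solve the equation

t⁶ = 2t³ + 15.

t = -1.4422 or t = 1.71

Let u = t³. The equation becomes u² - 2u - 15 = 0.
Factor: (u + 3)(u - 5) = 0, so u = -3 or u = 5.
t³ = -3 gives t = -∛(3) ≈ -1.4422.
t³ = 5 gives t = ∛(5) ≈ 1.71.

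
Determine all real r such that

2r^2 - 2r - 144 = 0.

Factor: 2(r - 9)(r + 8) = 0.
So r = 9 or r = -8.

r = -8 or r = 9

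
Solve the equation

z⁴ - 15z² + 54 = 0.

Let u = z². The equation becomes u² - 15u + 54 = 0.
Factor: (u - 6)(u - 9) = 0, so u = 6 or u = 9.
z² = 6 gives z = ±√(6) ≈ ±2.4495.
z² = 9 gives z = ±3.

z = -3 or z = -2.4495 or z = 2.4495 or z = 3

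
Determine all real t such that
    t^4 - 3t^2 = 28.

Let u = t^2. The equation becomes u^2 - 3u - 28 = 0.
Factor: (u + 4)(u - 7) = 0, so u = -4 or u = 7.
t^2 = -4 < 0 has no real solution.
t^2 = 7 gives t = +/-sqrt(7) ~= +/-2.6458.

t = -2.6458 or t = 2.6458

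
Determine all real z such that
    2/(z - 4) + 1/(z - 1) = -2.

Multiply both sides by (z - 4)(z - 1):
2(z - 1) + (z - 4) = -2(z - 4)(z - 1).
Expand and collect terms: -2z² + 7z - 2 = 0.
By the quadratic formula, z = (-7 ± √33) / -4, so z ≈ 0.3139 or z ≈ 3.1861.
Neither value makes a denominator zero (z ≠ 4, z ≠ 1), so both are valid.

z = 0.3139 or z = 3.1861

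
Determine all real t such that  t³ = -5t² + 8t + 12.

t = -6 or t = -1 or t = 2

Rearrange: t³ + 5t² - 8t - 12 = 0.
Possible rational roots are divisors of -12. Testing t = 2 gives 0, so (t - 2) is a factor.
Divide: t³ + 5t² - 8t - 12 = (t - 2)(t² + 7t + 6).
Factor the quadratic: t = -1 or t = -6.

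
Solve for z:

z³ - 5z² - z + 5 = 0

z = -1 or z = 1 or z = 5

Possible rational roots are divisors of 5. Testing z = 1 gives 0, so (z - 1) is a factor.
Divide: z³ - 5z² - z + 5 = (z - 1)(z² - 4z - 5).
Factor the quadratic: z = 5 or z = -1.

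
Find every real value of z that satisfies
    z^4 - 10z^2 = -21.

z = -2.6458 or z = -1.7321 or z = 1.7321 or z = 2.6458

Let u = z^2. The equation becomes u^2 - 10u + 21 = 0.
Factor: (u - 3)(u - 7) = 0, so u = 3 or u = 7.
z^2 = 3 gives z = +/-sqrt(3) ~= +/-1.7321.
z^2 = 7 gives z = +/-sqrt(7) ~= +/-2.6458.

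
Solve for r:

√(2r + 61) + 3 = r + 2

r = 10

Isolate the radical: √(2r + 61) = r - 1.
Square both sides: 2r + 61 = (r - 1)².
Expand and rearrange: r² - 4r - 60 = 0.
Solving gives r = 10 or r = -6.
Check each candidate in the original equation:
  r = 10: √(81) = 9, while r - 1 = 9 — valid.
  r = -6: √(49) = 7, while r - 1 = -7 — extraneous.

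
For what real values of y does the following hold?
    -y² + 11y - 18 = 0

y = 2 or y = 9

Factor: -1(y - 2)(y - 9) = 0.
So y = 2 or y = 9.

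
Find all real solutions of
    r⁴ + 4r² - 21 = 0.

Let u = r². The equation becomes u² + 4u - 21 = 0.
Factor: (u + 7)(u - 3) = 0, so u = -7 or u = 3.
r² = -7 < 0 has no real solution.
r² = 3 gives r = ±√(3) ≈ ±1.7321.

r = -1.7321 or r = 1.7321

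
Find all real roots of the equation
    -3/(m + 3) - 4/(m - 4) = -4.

m = -2.352 or m = 5.102

Multiply both sides by (m + 3)(m - 4):
-3(m - 4) - 4(m + 3) = -4(m + 3)(m - 4).
Expand and collect terms: -4m² + 11m + 48 = 0.
By the quadratic formula, m = (-11 ± √889) / -8, so m ≈ -2.352 or m ≈ 5.102.
Neither value makes a denominator zero (m ≠ -3, m ≠ 4), so both are valid.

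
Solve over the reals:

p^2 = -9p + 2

Rearrange to standard form: p^2 + 9p - 2 = 0.
Discriminant: (9)^2 - 4*1*(-2) = 89.
Quadratic formula: p = (-9 +/- sqrt(89)) / 2.
So p = -9/2 + sqrt(89)/2 ~= 0.217 or p = -sqrt(89)/2 - 9/2 ~= -9.217.

p = -9.217 or p = 0.217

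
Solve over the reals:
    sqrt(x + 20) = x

x = 5

Square both sides: x + 20 = (x)^2.
Expand and rearrange: x^2 - x - 20 = 0.
Solving gives x = 5 or x = -4.
Check each candidate in the original equation:
  x = 5: sqrt(25) = 5, while x = 5 — valid.
  x = -4: sqrt(16) = 4, while x = -4 — extraneous.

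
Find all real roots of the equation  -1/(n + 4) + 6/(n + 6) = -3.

n = -7.8403 or n = -3.8264

Multiply both sides by (n + 4)(n + 6):
-(n + 6) + 6(n + 4) = -3(n + 4)(n + 6).
Expand and collect terms: -3n² - 35n - 90 = 0.
By the quadratic formula, n = (35 ± √145) / -6, so n ≈ -7.8403 or n ≈ -3.8264.
Neither value makes a denominator zero (n ≠ -4, n ≠ -6), so both are valid.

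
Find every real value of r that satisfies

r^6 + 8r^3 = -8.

Let u = r^3. The equation becomes u^2 + 8u + 8 = 0.
By the quadratic formula, u = -4 + 2*sqrt(2) or u = -4 - 2*sqrt(2).
r^3 = -4 + 2*sqrt(2) gives r = -(4 - 2*sqrt(2))^(1/3) ~= -1.0542.
r^3 = -4 - 2*sqrt(2) gives r = -(2*sqrt(2) + 4)^(1/3) ~= -1.8972.

r = -1.8972 or r = -1.0542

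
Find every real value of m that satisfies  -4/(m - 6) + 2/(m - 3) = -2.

m = 2.3542 or m = 7.6458

Multiply both sides by (m - 6)(m - 3):
-4(m - 3) + 2(m - 6) = -2(m - 6)(m - 3).
Expand and collect terms: -2m² + 20m - 36 = 0.
By the quadratic formula, m = (-20 ± √112) / -4, so m ≈ 2.3542 or m ≈ 7.6458.
Neither value makes a denominator zero (m ≠ 6, m ≠ 3), so both are valid.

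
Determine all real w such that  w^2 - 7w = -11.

w = 2.382 or w = 4.618

Rearrange to standard form: w^2 - 7w + 11 = 0.
Discriminant: (-7)^2 - 4*1*11 = 5.
Quadratic formula: w = (7 +/- sqrt(5)) / 2.
So w = sqrt(5)/2 + 7/2 ~= 4.618 or w = 7/2 - sqrt(5)/2 ~= 2.382.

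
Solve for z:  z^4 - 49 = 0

Let u = z^2. The equation becomes u^2 - 49 = 0.
Factor: (u + 7)(u - 7) = 0, so u = -7 or u = 7.
z^2 = -7 < 0 has no real solution.
z^2 = 7 gives z = +/-sqrt(7) ~= +/-2.6458.

z = -2.6458 or z = 2.6458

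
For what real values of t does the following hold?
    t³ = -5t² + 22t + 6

Rearrange: t³ + 5t² - 22t - 6 = 0.
Possible rational roots are divisors of -6. Testing t = 3 gives 0, so (t - 3) is a factor.
Divide: t³ + 5t² - 22t - 6 = (t - 3)(t² + 8t + 2).
Apply the quadratic formula to t² + 8t + 2 = 0: t = (-8 ± √56)/2, i.e. t ≈ -0.2583 or t ≈ -7.7417.

t = -7.7417 or t = -0.2583 or t = 3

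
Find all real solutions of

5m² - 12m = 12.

m = -0.7596 or m = 3.1596

Rearrange to standard form: 5m² - 12m - 12 = 0.
Discriminant: (-12)² − 4·5·(-12) = 384.
Quadratic formula: m = (12 ± √384) / 10.
So m = 6/5 + 4·√(6)/5 ≈ 3.1596 or m = 6/5 - 4·√(6)/5 ≈ -0.7596.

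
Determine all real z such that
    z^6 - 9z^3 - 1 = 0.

Let u = z^3. The equation becomes u^2 - 9u - 1 = 0.
By the quadratic formula, u = 9/2 + sqrt(85)/2 or u = 9/2 - sqrt(85)/2.
z^3 = 9/2 + sqrt(85)/2 gives z = (9/2 + sqrt(85)/2)^(1/3) ~= 2.0885.
z^3 = 9/2 - sqrt(85)/2 gives z = -(-9/2 + sqrt(85)/2)^(1/3) ~= -0.4788.

z = -0.4788 or z = 2.0885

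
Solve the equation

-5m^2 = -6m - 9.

Rearrange to standard form: -5m^2 + 6m + 9 = 0.
Discriminant: (6)^2 - 4*(-5)*9 = 216.
Quadratic formula: m = (-6 +/- sqrt(216)) / (-10).
So m = 3/5 - 3*sqrt(6)/5 ~= -0.8697 or m = 3/5 + 3*sqrt(6)/5 ~= 2.0697.

m = -0.8697 or m = 2.0697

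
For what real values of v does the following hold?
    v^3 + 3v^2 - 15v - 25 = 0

Possible rational roots are divisors of -25. Testing v = -5 gives 0, so (v + 5) is a factor.
Divide: v^3 + 3v^2 - 15v - 25 = (v + 5)(v^2 - 2v - 5).
Apply the quadratic formula to v^2 - 2v - 5 = 0: v = (2 +/- sqrt(24))/2, i.e. v ~= 3.4495 or v ~= -1.4495.

v = -5 or v = -1.4495 or v = 3.4495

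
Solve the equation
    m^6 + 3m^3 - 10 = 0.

Let u = m^3. The equation becomes u^2 + 3u - 10 = 0.
Factor: (u + 5)(u - 2) = 0, so u = -5 or u = 2.
m^3 = -5 gives m = -(5)^(1/3) ~= -1.71.
m^3 = 2 gives m = (2)^(1/3) ~= 1.2599.

m = -1.71 or m = 1.2599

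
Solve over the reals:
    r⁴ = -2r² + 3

r = -1 or r = 1

Let u = r². The equation becomes u² + 2u - 3 = 0.
Factor: (u + 3)(u - 1) = 0, so u = -3 or u = 1.
r² = -3 < 0 has no real solution.
r² = 1 gives r = ±1.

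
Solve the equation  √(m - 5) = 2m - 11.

m = 6

Square both sides: m - 5 = (2m - 11)².
Expand and rearrange: 4m² - 45m + 126 = 0.
Solving gives m = 6 or m = 5.25.
Check each candidate in the original equation:
  m = 6: √(1) = 1, while 2m - 11 = 1 — valid.
  m = 5.25: √(0.25) = 0.5, while 2m - 11 = -0.5 — extraneous.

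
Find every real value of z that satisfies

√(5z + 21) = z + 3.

z = 3

Square both sides: 5z + 21 = (z + 3)².
Expand and rearrange: z² + z - 12 = 0.
Solving gives z = 3 or z = -4.
Check each candidate in the original equation:
  z = 3: √(36) = 6, while z + 3 = 6 — valid.
  z = -4: √(1) = 1, while z + 3 = -1 — extraneous.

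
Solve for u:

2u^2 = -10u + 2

u = -5.1926 or u = 0.1926

Rearrange to standard form: 2u^2 + 10u - 2 = 0.
Discriminant: (10)^2 - 4*2*(-2) = 116.
Quadratic formula: u = (-10 +/- sqrt(116)) / 4.
So u = -5/2 + sqrt(29)/2 ~= 0.1926 or u = -sqrt(29)/2 - 5/2 ~= -5.1926.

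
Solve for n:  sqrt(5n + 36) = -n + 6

Square both sides: 5n + 36 = (-n + 6)^2.
Expand and rearrange: n^2 - 17n = 0.
Solving gives n = 17 or n = 0.
Check each candidate in the original equation:
  n = 17: sqrt(121) = 11, while -n + 6 = -11 — extraneous.
  n = 0: sqrt(36) = 6, while -n + 6 = 6 — valid.

n = 0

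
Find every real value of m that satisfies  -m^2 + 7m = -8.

Bring every term to one side: -m^2 + 7m + 8 = 0.
Factor: -1(m - 8)(m + 1) = 0.
So m = 8 or m = -1.

m = -1 or m = 8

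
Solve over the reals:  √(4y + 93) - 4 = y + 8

y = -3

Isolate the radical: √(4y + 93) = y + 12.
Square both sides: 4y + 93 = (y + 12)².
Expand and rearrange: y² + 20y + 51 = 0.
Solving gives y = -3 or y = -17.
Check each candidate in the original equation:
  y = -3: √(81) = 9, while y + 12 = 9 — valid.
  y = -17: √(25) = 5, while y + 12 = -5 — extraneous.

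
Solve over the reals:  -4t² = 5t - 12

Rearrange to standard form: -4t² - 5t + 12 = 0.
Discriminant: (-5)² − 4·(-4)·12 = 217.
Quadratic formula: t = (5 ± √217) / (-8).
So t = -√(217)/8 - 5/8 ≈ -2.4664 or t = -5/8 + √(217)/8 ≈ 1.2164.

t = -2.4664 or t = 1.2164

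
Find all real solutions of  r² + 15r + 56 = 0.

Factor: (r + 8)(r + 7) = 0.
So r = -8 or r = -7.

r = -8 or r = -7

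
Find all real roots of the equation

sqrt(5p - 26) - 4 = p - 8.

Isolate the radical: sqrt(5p - 26) = p - 4.
Square both sides: 5p - 26 = (p - 4)^2.
Expand and rearrange: p^2 - 13p + 42 = 0.
Solving gives p = 7 or p = 6.
Check each candidate in the original equation:
  p = 7: sqrt(9) = 3, while p - 4 = 3 — valid.
  p = 6: sqrt(4) = 2, while p - 4 = 2 — valid.

p = 6 or p = 7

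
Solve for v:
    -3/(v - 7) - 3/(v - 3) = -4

v = 3.614 or v = 7.886

Multiply both sides by (v - 7)(v - 3):
-3(v - 3) - 3(v - 7) = -4(v - 7)(v - 3).
Expand and collect terms: -4v^2 + 46v - 114 = 0.
By the quadratic formula, v = (-46 +/- sqrt(292)) / -8, so v ~= 3.614 or v ~= 7.886.
Neither value makes a denominator zero (v != 7, v != 3), so both are valid.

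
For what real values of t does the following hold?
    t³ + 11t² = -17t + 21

t = -8.7958 or t = -3 or t = 0.7958

Rearrange: t³ + 11t² + 17t - 21 = 0.
Possible rational roots are divisors of -21. Testing t = -3 gives 0, so (t + 3) is a factor.
Divide: t³ + 11t² + 17t - 21 = (t + 3)(t² + 8t - 7).
Apply the quadratic formula to t² + 8t - 7 = 0: t = (-8 ± √92)/2, i.e. t ≈ 0.7958 or t ≈ -8.7958.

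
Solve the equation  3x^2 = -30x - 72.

Bring every term to one side: 3x^2 + 30x + 72 = 0.
Factor: 3(x + 6)(x + 4) = 0.
So x = -6 or x = -4.

x = -6 or x = -4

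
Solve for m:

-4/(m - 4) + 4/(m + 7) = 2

Multiply both sides by (m - 4)(m + 7):
-4(m + 7) + 4(m - 4) = 2(m - 4)(m + 7).
Expand and collect terms: 2m² + 6m - 12 = 0.
By the quadratic formula, m = (-6 ± √132) / 4, so m ≈ 1.3723 or m ≈ -4.3723.
Neither value makes a denominator zero (m ≠ 4, m ≠ -7), so both are valid.

m = -4.3723 or m = 1.3723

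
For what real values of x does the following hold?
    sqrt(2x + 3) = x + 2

x = -1

Square both sides: 2x + 3 = (x + 2)^2.
Expand and rearrange: x^2 + 2x + 1 = 0.
This gives the repeated root x = -1.
Check in the original equation:
  x = -1: sqrt(1) = 1, while x + 2 = 1 — valid.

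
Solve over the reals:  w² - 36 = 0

Factor: (w + 6)(w - 6) = 0.
So w = -6 or w = 6.

w = -6 or w = 6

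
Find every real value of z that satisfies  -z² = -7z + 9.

z = 1.6972 or z = 5.3028

Rearrange to standard form: -z² + 7z - 9 = 0.
Discriminant: (7)² − 4·(-1)·(-9) = 13.
Quadratic formula: z = (-7 ± √13) / (-2).
So z = 7/2 - √(13)/2 ≈ 1.6972 or z = √(13)/2 + 7/2 ≈ 5.3028.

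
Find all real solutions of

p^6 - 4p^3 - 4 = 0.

p = -0.9392 or p = 1.6902

Let u = p^3. The equation becomes u^2 - 4u - 4 = 0.
By the quadratic formula, u = 2 + 2*sqrt(2) or u = 2 - 2*sqrt(2).
p^3 = 2 + 2*sqrt(2) gives p = (2 + 2*sqrt(2))^(1/3) ~= 1.6902.
p^3 = 2 - 2*sqrt(2) gives p = -(-2 + 2*sqrt(2))^(1/3) ~= -0.9392.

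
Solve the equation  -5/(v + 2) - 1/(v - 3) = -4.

Multiply both sides by (v + 2)(v - 3):
-5(v - 3) - (v + 2) = -4(v + 2)(v - 3).
Expand and collect terms: -4v² + 10v + 11 = 0.
By the quadratic formula, v = (-10 ± √276) / -8, so v ≈ -0.8267 or v ≈ 3.3267.
Neither value makes a denominator zero (v ≠ -2, v ≠ 3), so both are valid.

v = -0.8267 or v = 3.3267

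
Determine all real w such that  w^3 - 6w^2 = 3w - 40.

w = -2.3723 or w = 3.3723 or w = 5

Rearrange: w^3 - 6w^2 - 3w + 40 = 0.
Possible rational roots are divisors of 40. Testing w = 5 gives 0, so (w - 5) is a factor.
Divide: w^3 - 6w^2 - 3w + 40 = (w - 5)(w^2 - w - 8).
Apply the quadratic formula to w^2 - w - 8 = 0: w = (1 +/- sqrt(33))/2, i.e. w ~= 3.3723 or w ~= -2.3723.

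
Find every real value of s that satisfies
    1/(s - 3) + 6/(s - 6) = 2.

Multiply both sides by (s - 3)(s - 6):
(s - 6) + 6(s - 3) = 2(s - 3)(s - 6).
Expand and collect terms: 2s^2 - 25s + 60 = 0.
By the quadratic formula, s = (25 +/- sqrt(145)) / 4, so s ~= 9.2604 or s ~= 3.2396.
Neither value makes a denominator zero (s != 3, s != 6), so both are valid.

s = 3.2396 or s = 9.2604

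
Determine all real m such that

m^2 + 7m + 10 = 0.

m = -5 or m = -2

Factor: (m + 2)(m + 5) = 0.
So m = -2 or m = -5.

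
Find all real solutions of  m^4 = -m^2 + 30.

Let u = m^2. The equation becomes u^2 + u - 30 = 0.
Factor: (u + 6)(u - 5) = 0, so u = -6 or u = 5.
m^2 = -6 < 0 has no real solution.
m^2 = 5 gives m = +/-sqrt(5) ~= +/-2.2361.

m = -2.2361 or m = 2.2361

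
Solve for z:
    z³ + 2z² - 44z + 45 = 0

z = -8.1098 or z = 1.1098 or z = 5

Possible rational roots are divisors of 45. Testing z = 5 gives 0, so (z - 5) is a factor.
Divide: z³ + 2z² - 44z + 45 = (z - 5)(z² + 7z - 9).
Apply the quadratic formula to z² + 7z - 9 = 0: z = (-7 ± √85)/2, i.e. z ≈ 1.1098 or z ≈ -8.1098.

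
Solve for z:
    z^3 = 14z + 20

Rearrange: z^3 - 14z - 20 = 0.
Possible rational roots are divisors of -20. Testing z = -2 gives 0, so (z + 2) is a factor.
Divide: z^3 - 14z - 20 = (z + 2)(z^2 - 2z - 10).
Apply the quadratic formula to z^2 - 2z - 10 = 0: z = (2 +/- sqrt(44))/2, i.e. z ~= 4.3166 or z ~= -2.3166.

z = -2.3166 or z = -2 or z = 4.3166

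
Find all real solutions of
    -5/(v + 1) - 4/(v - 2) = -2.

v = 0.1883 or v = 5.3117

Multiply both sides by (v + 1)(v - 2):
-5(v - 2) - 4(v + 1) = -2(v + 1)(v - 2).
Expand and collect terms: -2v² + 11v - 2 = 0.
By the quadratic formula, v = (-11 ± √105) / -4, so v ≈ 0.1883 or v ≈ 5.3117.
Neither value makes a denominator zero (v ≠ -1, v ≠ 2), so both are valid.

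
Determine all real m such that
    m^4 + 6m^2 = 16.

m = -1.4142 or m = 1.4142

Let u = m^2. The equation becomes u^2 + 6u - 16 = 0.
Factor: (u + 8)(u - 2) = 0, so u = -8 or u = 2.
m^2 = -8 < 0 has no real solution.
m^2 = 2 gives m = +/-sqrt(2) ~= +/-1.4142.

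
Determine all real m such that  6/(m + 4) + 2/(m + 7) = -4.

m = -7.8229 or m = -5.1771

Multiply both sides by (m + 4)(m + 7):
6(m + 7) + 2(m + 4) = -4(m + 4)(m + 7).
Expand and collect terms: -4m² - 52m - 162 = 0.
By the quadratic formula, m = (52 ± √112) / -8, so m ≈ -7.8229 or m ≈ -5.1771.
Neither value makes a denominator zero (m ≠ -4, m ≠ -7), so both are valid.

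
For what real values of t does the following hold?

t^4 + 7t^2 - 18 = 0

Let u = t^2. The equation becomes u^2 + 7u - 18 = 0.
Factor: (u - 2)(u + 9) = 0, so u = 2 or u = -9.
t^2 = 2 gives t = +/-sqrt(2) ~= +/-1.4142.
t^2 = -9 < 0 has no real solution.

t = -1.4142 or t = 1.4142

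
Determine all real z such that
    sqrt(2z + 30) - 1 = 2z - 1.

Isolate the radical: sqrt(2z + 30) = 2z.
Square both sides: 2z + 30 = (2z)^2.
Expand and rearrange: 4z^2 - 2z - 30 = 0.
Solving gives z = 3 or z = -2.5.
Check each candidate in the original equation:
  z = 3: sqrt(36) = 6, while 2z = 6 — valid.
  z = -2.5: sqrt(25) = 5, while 2z = -5 — extraneous.

z = 3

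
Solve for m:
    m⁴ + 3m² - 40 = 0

m = -2.2361 or m = 2.2361

Let u = m². The equation becomes u² + 3u - 40 = 0.
Factor: (u + 8)(u - 5) = 0, so u = -8 or u = 5.
m² = -8 < 0 has no real solution.
m² = 5 gives m = ±√(5) ≈ ±2.2361.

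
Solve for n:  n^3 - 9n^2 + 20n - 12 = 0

n = 1 or n = 2 or n = 6

Possible rational roots are divisors of -12. Testing n = 2 gives 0, so (n - 2) is a factor.
Divide: n^3 - 9n^2 + 20n - 12 = (n - 2)(n^2 - 7n + 6).
Factor the quadratic: n = 6 or n = 1.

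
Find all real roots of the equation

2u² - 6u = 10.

Rearrange to standard form: 2u² - 6u - 10 = 0.
Discriminant: (-6)² − 4·2·(-10) = 116.
Quadratic formula: u = (6 ± √116) / 4.
So u = 3/2 + √(29)/2 ≈ 4.1926 or u = 3/2 - √(29)/2 ≈ -1.1926.

u = -1.1926 or u = 4.1926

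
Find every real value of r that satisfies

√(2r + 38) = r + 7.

r = -1

Square both sides: 2r + 38 = (r + 7)².
Expand and rearrange: r² + 12r + 11 = 0.
Solving gives r = -1 or r = -11.
Check each candidate in the original equation:
  r = -1: √(36) = 6, while r + 7 = 6 — valid.
  r = -11: √(16) = 4, while r + 7 = -4 — extraneous.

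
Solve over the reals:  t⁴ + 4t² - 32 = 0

Let u = t². The equation becomes u² + 4u - 32 = 0.
Factor: (u - 4)(u + 8) = 0, so u = 4 or u = -8.
t² = 4 gives t = ±2.
t² = -8 < 0 has no real solution.

t = -2 or t = 2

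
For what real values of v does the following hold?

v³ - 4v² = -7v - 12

Rearrange: v³ - 4v² + 7v + 12 = 0.
Possible rational roots are divisors of 12. Testing v = -1 gives 0, so (v + 1) is a factor.
Divide: v³ - 4v² + 7v + 12 = (v + 1)(v² - 5v + 12).
The quadratic v² - 5v + 12 has discriminant -23 < 0, so no further real roots.

v = -1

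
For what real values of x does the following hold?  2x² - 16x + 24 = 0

x = 2 or x = 6

Factor: 2(x - 2)(x - 6) = 0.
So x = 2 or x = 6.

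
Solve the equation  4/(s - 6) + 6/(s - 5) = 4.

Multiply both sides by (s - 6)(s - 5):
4(s - 5) + 6(s - 6) = 4(s - 6)(s - 5).
Expand and collect terms: 4s² - 54s + 176 = 0.
Factor or apply the quadratic formula: s = 8 or s = 5.5.
Neither value makes a denominator zero (s ≠ 6, s ≠ 5), so both are valid.

s = 5.5 or s = 8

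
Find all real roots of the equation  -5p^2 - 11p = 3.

p = -1.881 or p = -0.319

Rearrange to standard form: -5p^2 - 11p - 3 = 0.
Discriminant: (-11)^2 - 4*(-5)*(-3) = 61.
Quadratic formula: p = (11 +/- sqrt(61)) / (-10).
So p = -11/10 - sqrt(61)/10 ~= -1.881 or p = -11/10 + sqrt(61)/10 ~= -0.319.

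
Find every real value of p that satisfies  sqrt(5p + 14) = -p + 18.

p = 10

Square both sides: 5p + 14 = (-p + 18)^2.
Expand and rearrange: p^2 - 41p + 310 = 0.
Solving gives p = 31 or p = 10.
Check each candidate in the original equation:
  p = 31: sqrt(169) = 13, while -p + 18 = -13 — extraneous.
  p = 10: sqrt(64) = 8, while -p + 18 = 8 — valid.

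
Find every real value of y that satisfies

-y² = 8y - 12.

y = -9.2915 or y = 1.2915

Rearrange to standard form: -y² - 8y + 12 = 0.
Discriminant: (-8)² − 4·(-1)·12 = 112.
Quadratic formula: y = (8 ± √112) / (-2).
So y = -2·√(7) - 4 ≈ -9.2915 or y = -4 + 2·√(7) ≈ 1.2915.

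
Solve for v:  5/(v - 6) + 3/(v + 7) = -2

v = -8.8048 or v = 3.8048

Multiply both sides by (v - 6)(v + 7):
5(v + 7) + 3(v - 6) = -2(v - 6)(v + 7).
Expand and collect terms: -2v² - 10v + 67 = 0.
By the quadratic formula, v = (10 ± √636) / -4, so v ≈ -8.8048 or v ≈ 3.8048.
Neither value makes a denominator zero (v ≠ 6, v ≠ -7), so both are valid.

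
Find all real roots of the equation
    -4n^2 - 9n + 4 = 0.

n = -2.6302 or n = 0.3802

Discriminant: (-9)^2 - 4*(-4)*4 = 145.
Quadratic formula: n = (9 +/- sqrt(145)) / (-8).
So n = -sqrt(145)/8 - 9/8 ~= -2.6302 or n = -9/8 + sqrt(145)/8 ~= 0.3802.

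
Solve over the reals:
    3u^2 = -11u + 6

Rearrange to standard form: 3u^2 + 11u - 6 = 0.
Discriminant: (11)^2 - 4*3*(-6) = 193.
Quadratic formula: u = (-11 +/- sqrt(193)) / 6.
So u = -11/6 + sqrt(193)/6 ~= 0.4821 or u = -sqrt(193)/6 - 11/6 ~= -4.1487.

u = -4.1487 or u = 0.4821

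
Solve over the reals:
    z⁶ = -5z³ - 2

z = -1.6585 or z = -0.7597

Let u = z³. The equation becomes u² + 5u + 2 = 0.
By the quadratic formula, u = -5/2 + √(17)/2 or u = -5/2 - √(17)/2.
z³ = -5/2 + √(17)/2 gives z = -∛(5/2 - √(17)/2) ≈ -0.7597.
z³ = -5/2 - √(17)/2 gives z = -∛(√(17)/2 + 5/2) ≈ -1.6585.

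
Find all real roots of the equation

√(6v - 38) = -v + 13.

v = 9

Square both sides: 6v - 38 = (-v + 13)².
Expand and rearrange: v² - 32v + 207 = 0.
Solving gives v = 23 or v = 9.
Check each candidate in the original equation:
  v = 23: √(100) = 10, while -v + 13 = -10 — extraneous.
  v = 9: √(16) = 4, while -v + 13 = 4 — valid.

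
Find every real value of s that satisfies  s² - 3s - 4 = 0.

Factor: (s + 1)(s - 4) = 0.
So s = -1 or s = 4.

s = -1 or s = 4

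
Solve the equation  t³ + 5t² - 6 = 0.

t = -4.7321 or t = -1.2679 or t = 1

Possible rational roots are divisors of -6. Testing t = 1 gives 0, so (t - 1) is a factor.
Divide: t³ + 5t² - 6 = (t - 1)(t² + 6t + 6).
Apply the quadratic formula to t² + 6t + 6 = 0: t = (-6 ± √12)/2, i.e. t ≈ -1.2679 or t ≈ -4.7321.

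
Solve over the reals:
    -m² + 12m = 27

m = 3 or m = 9

Bring every term to one side: -m² + 12m - 27 = 0.
Factor: -1(m - 3)(m - 9) = 0.
So m = 3 or m = 9.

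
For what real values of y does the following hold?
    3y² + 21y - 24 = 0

Factor: 3(y + 8)(y - 1) = 0.
So y = -8 or y = 1.

y = -8 or y = 1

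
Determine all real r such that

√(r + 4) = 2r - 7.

Square both sides: r + 4 = (2r - 7)².
Expand and rearrange: 4r² - 29r + 45 = 0.
Solving gives r = 5 or r = 2.25.
Check each candidate in the original equation:
  r = 5: √(9) = 3, while 2r - 7 = 3 — valid.
  r = 2.25: √(6.25) = 2.5, while 2r - 7 = -2.5 — extraneous.

r = 5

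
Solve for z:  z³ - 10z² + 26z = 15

Rearrange: z³ - 10z² + 26z - 15 = 0.
Possible rational roots are divisors of -15. Testing z = 3 gives 0, so (z - 3) is a factor.
Divide: z³ - 10z² + 26z - 15 = (z - 3)(z² - 7z + 5).
Apply the quadratic formula to z² - 7z + 5 = 0: z = (7 ± √29)/2, i.e. z ≈ 6.1926 or z ≈ 0.8074.

z = 0.8074 or z = 3 or z = 6.1926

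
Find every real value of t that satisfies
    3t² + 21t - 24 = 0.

t = -8 or t = 1

Factor: 3(t - 1)(t + 8) = 0.
So t = 1 or t = -8.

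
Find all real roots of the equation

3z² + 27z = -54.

Bring every term to one side: 3z² + 27z + 54 = 0.
Factor: 3(z + 3)(z + 6) = 0.
So z = -3 or z = -6.

z = -6 or z = -3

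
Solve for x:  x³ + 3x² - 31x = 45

Rearrange: x³ + 3x² - 31x - 45 = 0.
Possible rational roots are divisors of -45. Testing x = 5 gives 0, so (x - 5) is a factor.
Divide: x³ + 3x² - 31x - 45 = (x - 5)(x² + 8x + 9).
Apply the quadratic formula to x² + 8x + 9 = 0: x = (-8 ± √28)/2, i.e. x ≈ -1.3542 or x ≈ -6.6458.

x = -6.6458 or x = -1.3542 or x = 5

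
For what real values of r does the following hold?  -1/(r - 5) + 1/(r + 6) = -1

r = -6.9226 or r = 5.9226

Multiply both sides by (r - 5)(r + 6):
-(r + 6) + (r - 5) = -(r - 5)(r + 6).
Expand and collect terms: -r^2 - r + 41 = 0.
By the quadratic formula, r = (1 +/- sqrt(165)) / -2, so r ~= -6.9226 or r ~= 5.9226.
Neither value makes a denominator zero (r != 5, r != -6), so both are valid.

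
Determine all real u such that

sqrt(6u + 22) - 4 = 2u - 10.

u = 7

Isolate the radical: sqrt(6u + 22) = 2u - 6.
Square both sides: 6u + 22 = (2u - 6)^2.
Expand and rearrange: 4u^2 - 30u + 14 = 0.
Solving gives u = 7 or u = 0.5.
Check each candidate in the original equation:
  u = 7: sqrt(64) = 8, while 2u - 6 = 8 — valid.
  u = 0.5: sqrt(25) = 5, while 2u - 6 = -5 — extraneous.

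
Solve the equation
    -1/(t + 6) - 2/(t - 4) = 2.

Multiply both sides by (t + 6)(t - 4):
-(t - 4) - 2(t + 6) = 2(t + 6)(t - 4).
Expand and collect terms: 2t² + 7t - 40 = 0.
By the quadratic formula, t = (-7 ± √369) / 4, so t ≈ 3.0523 or t ≈ -6.5523.
Neither value makes a denominator zero (t ≠ -6, t ≠ 4), so both are valid.

t = -6.5523 or t = 3.0523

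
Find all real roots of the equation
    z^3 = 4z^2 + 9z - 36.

z = -3 or z = 3 or z = 4

Rearrange: z^3 - 4z^2 - 9z + 36 = 0.
Possible rational roots are divisors of 36. Testing z = -3 gives 0, so (z + 3) is a factor.
Divide: z^3 - 4z^2 - 9z + 36 = (z + 3)(z^2 - 7z + 12).
Factor the quadratic: z = 4 or z = 3.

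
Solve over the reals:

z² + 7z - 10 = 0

Discriminant: (7)² − 4·1·(-10) = 89.
Quadratic formula: z = (-7 ± √89) / 2.
So z = -7/2 + √(89)/2 ≈ 1.217 or z = -√(89)/2 - 7/2 ≈ -8.217.

z = -8.217 or z = 1.217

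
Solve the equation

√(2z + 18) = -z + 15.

Square both sides: 2z + 18 = (-z + 15)².
Expand and rearrange: z² - 32z + 207 = 0.
Solving gives z = 23 or z = 9.
Check each candidate in the original equation:
  z = 23: √(64) = 8, while -z + 15 = -8 — extraneous.
  z = 9: √(36) = 6, while -z + 15 = 6 — valid.

z = 9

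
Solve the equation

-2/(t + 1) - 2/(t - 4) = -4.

Multiply both sides by (t + 1)(t - 4):
-2(t - 4) - 2(t + 1) = -4(t + 1)(t - 4).
Expand and collect terms: -4t^2 + 16t + 10 = 0.
By the quadratic formula, t = (-16 +/- sqrt(416)) / -8, so t ~= -0.5495 or t ~= 4.5495.
Neither value makes a denominator zero (t != -1, t != 4), so both are valid.

t = -0.5495 or t = 4.5495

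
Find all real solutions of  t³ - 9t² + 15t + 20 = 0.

Possible rational roots are divisors of 20. Testing t = 4 gives 0, so (t - 4) is a factor.
Divide: t³ - 9t² + 15t + 20 = (t - 4)(t² - 5t - 5).
Apply the quadratic formula to t² - 5t - 5 = 0: t = (5 ± √45)/2, i.e. t ≈ 5.8541 or t ≈ -0.8541.

t = -0.8541 or t = 4 or t = 5.8541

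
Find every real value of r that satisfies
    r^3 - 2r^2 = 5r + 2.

Rearrange: r^3 - 2r^2 - 5r - 2 = 0.
Possible rational roots are divisors of -2. Testing r = -1 gives 0, so (r + 1) is a factor.
Divide: r^3 - 2r^2 - 5r - 2 = (r + 1)(r^2 - 3r - 2).
Apply the quadratic formula to r^2 - 3r - 2 = 0: r = (3 +/- sqrt(17))/2, i.e. r ~= 3.5616 or r ~= -0.5616.

r = -1 or r = -0.5616 or r = 3.5616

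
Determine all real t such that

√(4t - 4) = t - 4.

Square both sides: 4t - 4 = (t - 4)².
Expand and rearrange: t² - 12t + 20 = 0.
Solving gives t = 10 or t = 2.
Check each candidate in the original equation:
  t = 10: √(36) = 6, while t - 4 = 6 — valid.
  t = 2: √(4) = 2, while t - 4 = -2 — extraneous.

t = 10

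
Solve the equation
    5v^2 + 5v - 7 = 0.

v = -1.7845 or v = 0.7845

Discriminant: (5)^2 - 4*5*(-7) = 165.
Quadratic formula: v = (-5 +/- sqrt(165)) / 10.
So v = -1/2 + sqrt(165)/10 ~= 0.7845 or v = -sqrt(165)/10 - 1/2 ~= -1.7845.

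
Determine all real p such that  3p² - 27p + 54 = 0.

p = 3 or p = 6

Factor: 3(p - 6)(p - 3) = 0.
So p = 6 or p = 3.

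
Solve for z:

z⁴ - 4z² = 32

z = -2.8284 or z = 2.8284

Let u = z². The equation becomes u² - 4u - 32 = 0.
Factor: (u + 4)(u - 8) = 0, so u = -4 or u = 8.
z² = -4 < 0 has no real solution.
z² = 8 gives z = ±2·√(2) ≈ ±2.8284.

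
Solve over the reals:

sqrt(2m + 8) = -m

Square both sides: 2m + 8 = (-m)^2.
Expand and rearrange: m^2 - 2m - 8 = 0.
Solving gives m = 4 or m = -2.
Check each candidate in the original equation:
  m = 4: sqrt(16) = 4, while -m = -4 — extraneous.
  m = -2: sqrt(4) = 2, while -m = 2 — valid.

m = -2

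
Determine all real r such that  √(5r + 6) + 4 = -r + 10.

r = 2

Isolate the radical: √(5r + 6) = -r + 6.
Square both sides: 5r + 6 = (-r + 6)².
Expand and rearrange: r² - 17r + 30 = 0.
Solving gives r = 15 or r = 2.
Check each candidate in the original equation:
  r = 15: √(81) = 9, while -r + 6 = -9 — extraneous.
  r = 2: √(16) = 4, while -r + 6 = 4 — valid.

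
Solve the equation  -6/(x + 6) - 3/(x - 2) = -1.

Multiply both sides by (x + 6)(x - 2):
-6(x - 2) - 3(x + 6) = -(x + 6)(x - 2).
Expand and collect terms: -x^2 + 5x + 18 = 0.
By the quadratic formula, x = (-5 +/- sqrt(97)) / -2, so x ~= -2.4244 or x ~= 7.4244.
Neither value makes a denominator zero (x != -6, x != 2), so both are valid.

x = -2.4244 or x = 7.4244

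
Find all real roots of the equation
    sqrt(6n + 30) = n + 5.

n = -5 or n = 1

Square both sides: 6n + 30 = (n + 5)^2.
Expand and rearrange: n^2 + 4n - 5 = 0.
Solving gives n = 1 or n = -5.
Check each candidate in the original equation:
  n = 1: sqrt(36) = 6, while n + 5 = 6 — valid.
  n = -5: sqrt(0) = 0, while n + 5 = 0 — valid.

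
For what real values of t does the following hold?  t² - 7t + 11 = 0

t = 2.382 or t = 4.618

Discriminant: (-7)² − 4·1·11 = 5.
Quadratic formula: t = (7 ± √5) / 2.
So t = √(5)/2 + 7/2 ≈ 4.618 or t = 7/2 - √(5)/2 ≈ 2.382.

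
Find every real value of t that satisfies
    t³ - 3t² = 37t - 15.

t = -5 or t = 0.3944 or t = 7.6056

Rearrange: t³ - 3t² - 37t + 15 = 0.
Possible rational roots are divisors of 15. Testing t = -5 gives 0, so (t + 5) is a factor.
Divide: t³ - 3t² - 37t + 15 = (t + 5)(t² - 8t + 3).
Apply the quadratic formula to t² - 8t + 3 = 0: t = (8 ± √52)/2, i.e. t ≈ 7.6056 or t ≈ 0.3944.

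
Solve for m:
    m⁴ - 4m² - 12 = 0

Let u = m². The equation becomes u² - 4u - 12 = 0.
Factor: (u + 2)(u - 6) = 0, so u = -2 or u = 6.
m² = -2 < 0 has no real solution.
m² = 6 gives m = ±√(6) ≈ ±2.4495.

m = -2.4495 or m = 2.4495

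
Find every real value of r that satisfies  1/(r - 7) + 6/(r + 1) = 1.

Multiply both sides by (r - 7)(r + 1):
(r + 1) + 6(r - 7) = (r - 7)(r + 1).
Expand and collect terms: r² - 13r + 34 = 0.
By the quadratic formula, r = (13 ± √33) / 2, so r ≈ 9.3723 or r ≈ 3.6277.
Neither value makes a denominator zero (r ≠ 7, r ≠ -1), so both are valid.

r = 3.6277 or r = 9.3723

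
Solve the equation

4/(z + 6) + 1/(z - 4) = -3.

Multiply both sides by (z + 6)(z - 4):
4(z - 4) + (z + 6) = -3(z + 6)(z - 4).
Expand and collect terms: -3z² - 11z + 82 = 0.
By the quadratic formula, z = (11 ± √1105) / -6, so z ≈ -7.3736 or z ≈ 3.7069.
Neither value makes a denominator zero (z ≠ -6, z ≠ 4), so both are valid.

z = -7.3736 or z = 3.7069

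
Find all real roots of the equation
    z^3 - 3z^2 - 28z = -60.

z = -5 or z = 2 or z = 6

Rearrange: z^3 - 3z^2 - 28z + 60 = 0.
Possible rational roots are divisors of 60. Testing z = -5 gives 0, so (z + 5) is a factor.
Divide: z^3 - 3z^2 - 28z + 60 = (z + 5)(z^2 - 8z + 12).
Factor the quadratic: z = 6 or z = 2.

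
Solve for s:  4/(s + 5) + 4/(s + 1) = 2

s = -3.8284 or s = 1.8284

Multiply both sides by (s + 5)(s + 1):
4(s + 1) + 4(s + 5) = 2(s + 5)(s + 1).
Expand and collect terms: 2s² + 4s - 14 = 0.
By the quadratic formula, s = (-4 ± √128) / 4, so s ≈ 1.8284 or s ≈ -3.8284.
Neither value makes a denominator zero (s ≠ -5, s ≠ -1), so both are valid.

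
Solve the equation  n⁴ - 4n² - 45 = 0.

Let u = n². The equation becomes u² - 4u - 45 = 0.
Factor: (u + 5)(u - 9) = 0, so u = -5 or u = 9.
n² = -5 < 0 has no real solution.
n² = 9 gives n = ±3.

n = -3 or n = 3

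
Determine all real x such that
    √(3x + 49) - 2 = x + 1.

x = 5

Isolate the radical: √(3x + 49) = x + 3.
Square both sides: 3x + 49 = (x + 3)².
Expand and rearrange: x² + 3x - 40 = 0.
Solving gives x = 5 or x = -8.
Check each candidate in the original equation:
  x = 5: √(64) = 8, while x + 3 = 8 — valid.
  x = -8: √(25) = 5, while x + 3 = -5 — extraneous.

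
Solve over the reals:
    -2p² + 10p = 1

p = 0.1021 or p = 4.8979

Rearrange to standard form: -2p² + 10p - 1 = 0.
Discriminant: (10)² − 4·(-2)·(-1) = 92.
Quadratic formula: p = (-10 ± √92) / (-4).
So p = 5/2 - √(23)/2 ≈ 0.1021 or p = √(23)/2 + 5/2 ≈ 4.8979.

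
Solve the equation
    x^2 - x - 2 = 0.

x = -1 or x = 2

Factor: (x + 1)(x - 2) = 0.
So x = -1 or x = 2.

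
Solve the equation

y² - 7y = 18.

y = -2 or y = 9

Bring every term to one side: y² - 7y - 18 = 0.
Factor: (y - 9)(y + 2) = 0.
So y = 9 or y = -2.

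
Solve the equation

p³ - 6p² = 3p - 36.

p = -2.2749 or p = 3 or p = 5.2749

Rearrange: p³ - 6p² - 3p + 36 = 0.
Possible rational roots are divisors of 36. Testing p = 3 gives 0, so (p - 3) is a factor.
Divide: p³ - 6p² - 3p + 36 = (p - 3)(p² - 3p - 12).
Apply the quadratic formula to p² - 3p - 12 = 0: p = (3 ± √57)/2, i.e. p ≈ 5.2749 or p ≈ -2.2749.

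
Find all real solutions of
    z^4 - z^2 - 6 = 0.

z = -1.7321 or z = 1.7321

Let u = z^2. The equation becomes u^2 - u - 6 = 0.
Factor: (u + 2)(u - 3) = 0, so u = -2 or u = 3.
z^2 = -2 < 0 has no real solution.
z^2 = 3 gives z = +/-sqrt(3) ~= +/-1.7321.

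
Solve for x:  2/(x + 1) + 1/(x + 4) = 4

x = -3.788 or x = -0.462

Multiply both sides by (x + 1)(x + 4):
2(x + 4) + (x + 1) = 4(x + 1)(x + 4).
Expand and collect terms: 4x^2 + 17x + 7 = 0.
By the quadratic formula, x = (-17 +/- sqrt(177)) / 8, so x ~= -0.462 or x ~= -3.788.
Neither value makes a denominator zero (x != -1, x != -4), so both are valid.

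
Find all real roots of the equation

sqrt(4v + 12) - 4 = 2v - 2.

v = 1

Isolate the radical: sqrt(4v + 12) = 2v + 2.
Square both sides: 4v + 12 = (2v + 2)^2.
Expand and rearrange: 4v^2 + 4v - 8 = 0.
Solving gives v = 1 or v = -2.
Check each candidate in the original equation:
  v = 1: sqrt(16) = 4, while 2v + 2 = 4 — valid.
  v = -2: sqrt(4) = 2, while 2v + 2 = -2 — extraneous.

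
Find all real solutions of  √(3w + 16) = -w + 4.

Square both sides: 3w + 16 = (-w + 4)².
Expand and rearrange: w² - 11w = 0.
Solving gives w = 11 or w = 0.
Check each candidate in the original equation:
  w = 11: √(49) = 7, while -w + 4 = -7 — extraneous.
  w = 0: √(16) = 4, while -w + 4 = 4 — valid.

w = 0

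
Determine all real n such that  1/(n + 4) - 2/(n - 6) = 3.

n = -3.6419 or n = 5.3086

Multiply both sides by (n + 4)(n - 6):
(n - 6) - 2(n + 4) = 3(n + 4)(n - 6).
Expand and collect terms: 3n^2 - 5n - 58 = 0.
By the quadratic formula, n = (5 +/- sqrt(721)) / 6, so n ~= 5.3086 or n ~= -3.6419.
Neither value makes a denominator zero (n != -4, n != 6), so both are valid.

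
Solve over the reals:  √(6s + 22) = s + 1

s = 7

Square both sides: 6s + 22 = (s + 1)².
Expand and rearrange: s² - 4s - 21 = 0.
Solving gives s = 7 or s = -3.
Check each candidate in the original equation:
  s = 7: √(64) = 8, while s + 1 = 8 — valid.
  s = -3: √(4) = 2, while s + 1 = -2 — extraneous.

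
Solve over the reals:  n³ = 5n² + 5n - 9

Rearrange: n³ - 5n² - 5n + 9 = 0.
Possible rational roots are divisors of 9. Testing n = 1 gives 0, so (n - 1) is a factor.
Divide: n³ - 5n² - 5n + 9 = (n - 1)(n² - 4n - 9).
Apply the quadratic formula to n² - 4n - 9 = 0: n = (4 ± √52)/2, i.e. n ≈ 5.6056 or n ≈ -1.6056.

n = -1.6056 or n = 1 or n = 5.6056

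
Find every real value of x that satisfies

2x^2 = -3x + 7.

Rearrange to standard form: 2x^2 + 3x - 7 = 0.
Discriminant: (3)^2 - 4*2*(-7) = 65.
Quadratic formula: x = (-3 +/- sqrt(65)) / 4.
So x = -3/4 + sqrt(65)/4 ~= 1.2656 or x = -sqrt(65)/4 - 3/4 ~= -2.7656.

x = -2.7656 or x = 1.2656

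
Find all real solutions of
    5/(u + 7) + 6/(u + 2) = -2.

Multiply both sides by (u + 7)(u + 2):
5(u + 2) + 6(u + 7) = -2(u + 7)(u + 2).
Expand and collect terms: -2u^2 - 29u - 80 = 0.
By the quadratic formula, u = (29 +/- sqrt(201)) / -4, so u ~= -10.7944 or u ~= -3.7056.
Neither value makes a denominator zero (u != -7, u != -2), so both are valid.

u = -10.7944 or u = -3.7056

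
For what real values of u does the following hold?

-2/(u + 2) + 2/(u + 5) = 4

u = -4.366 or u = -2.634

Multiply both sides by (u + 2)(u + 5):
-2(u + 5) + 2(u + 2) = 4(u + 2)(u + 5).
Expand and collect terms: 4u² + 28u + 46 = 0.
By the quadratic formula, u = (-28 ± √48) / 8, so u ≈ -2.634 or u ≈ -4.366.
Neither value makes a denominator zero (u ≠ -2, u ≠ -5), so both are valid.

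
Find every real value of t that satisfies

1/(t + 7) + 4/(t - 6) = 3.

Multiply both sides by (t + 7)(t - 6):
(t - 6) + 4(t + 7) = 3(t + 7)(t - 6).
Expand and collect terms: 3t^2 - 2t - 148 = 0.
By the quadratic formula, t = (2 +/- sqrt(1780)) / 6, so t ~= 7.365 or t ~= -6.6983.
Neither value makes a denominator zero (t != -7, t != 6), so both are valid.

t = -6.6983 or t = 7.365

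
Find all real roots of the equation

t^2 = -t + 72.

t = -9 or t = 8

Bring every term to one side: t^2 + t - 72 = 0.
Factor: (t + 9)(t - 8) = 0.
So t = -9 or t = 8.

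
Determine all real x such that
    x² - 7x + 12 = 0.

Factor: (x - 4)(x - 3) = 0.
So x = 4 or x = 3.

x = 3 or x = 4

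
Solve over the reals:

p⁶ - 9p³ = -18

Let u = p³. The equation becomes u² - 9u + 18 = 0.
Factor: (u - 3)(u - 6) = 0, so u = 3 or u = 6.
p³ = 3 gives p = ∛(3) ≈ 1.4422.
p³ = 6 gives p = ∛(6) ≈ 1.8171.

p = 1.4422 or p = 1.8171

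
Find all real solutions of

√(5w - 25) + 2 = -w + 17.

w = 10

Isolate the radical: √(5w - 25) = -w + 15.
Square both sides: 5w - 25 = (-w + 15)².
Expand and rearrange: w² - 35w + 250 = 0.
Solving gives w = 25 or w = 10.
Check each candidate in the original equation:
  w = 25: √(100) = 10, while -w + 15 = -10 — extraneous.
  w = 10: √(25) = 5, while -w + 15 = 5 — valid.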